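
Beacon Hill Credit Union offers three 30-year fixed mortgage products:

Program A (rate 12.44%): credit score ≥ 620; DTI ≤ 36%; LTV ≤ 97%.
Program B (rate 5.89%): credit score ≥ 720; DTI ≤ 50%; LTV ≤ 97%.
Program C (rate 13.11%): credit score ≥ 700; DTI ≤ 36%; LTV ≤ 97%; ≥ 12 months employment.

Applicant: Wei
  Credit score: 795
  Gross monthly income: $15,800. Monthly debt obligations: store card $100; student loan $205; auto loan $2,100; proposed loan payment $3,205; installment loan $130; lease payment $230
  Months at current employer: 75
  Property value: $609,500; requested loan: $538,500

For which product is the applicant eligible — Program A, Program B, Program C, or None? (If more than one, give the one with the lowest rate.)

Program B

Total debts = (100 + 205 + 2,100 + 3,205 + 130 + 230) = 5,970; DTI = 5,970/15,800 = 37.8%.
LTV = 538,500/609,500 = 88.4%.
Program A: score 795 ≥ 620; DTI 37.8% > 36%; LTV 88.4% ≤ 97% → does not qualify.
Program B: score 795 ≥ 720; DTI 37.8% ≤ 50%; LTV 88.4% ≤ 97% → qualifies.
Program C: score 795 ≥ 700; DTI 37.8% > 36%; LTV 88.4% ≤ 97%; employment 75 ≥ 12 mo → does not qualify.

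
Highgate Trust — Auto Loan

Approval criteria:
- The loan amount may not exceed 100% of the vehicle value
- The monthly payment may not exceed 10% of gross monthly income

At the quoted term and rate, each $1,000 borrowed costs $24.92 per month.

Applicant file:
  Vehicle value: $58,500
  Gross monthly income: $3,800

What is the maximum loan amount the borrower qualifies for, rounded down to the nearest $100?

$15,200

Payment cap: 10% × $3,800 = $380/month.
At $24.92 per $1,000, that supports 380/24.92 × 1,000 ≈ $15,248 → $15,200.
LTV cap: 100% × $58,500 = $58,500 → $58,500.
Binding constraint: payment-to-income.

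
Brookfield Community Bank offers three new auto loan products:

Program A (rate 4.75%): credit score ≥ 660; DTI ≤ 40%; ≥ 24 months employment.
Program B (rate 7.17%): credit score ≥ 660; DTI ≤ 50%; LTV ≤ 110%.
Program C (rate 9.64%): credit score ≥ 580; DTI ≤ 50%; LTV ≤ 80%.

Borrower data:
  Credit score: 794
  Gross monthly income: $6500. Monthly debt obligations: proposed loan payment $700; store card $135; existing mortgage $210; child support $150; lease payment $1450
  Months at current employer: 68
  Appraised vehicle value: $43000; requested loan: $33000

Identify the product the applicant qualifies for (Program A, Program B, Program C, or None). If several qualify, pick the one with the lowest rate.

Total debts = (700 + 135 + 210 + 150 + 1,450) = 2,645; DTI = 2,645/6,500 = 40.7%.
LTV = 33,000/43,000 = 76.7%.
Program A: score 794 ≥ 660; DTI 40.7% > 40%; employment 68 ≥ 24 mo → does not qualify.
Program B: score 794 ≥ 660; DTI 40.7% ≤ 50%; LTV 76.7% ≤ 110% → qualifies.
Program C: score 794 ≥ 580; DTI 40.7% ≤ 50%; LTV 76.7% ≤ 80% → qualifies.
Qualifying: Program B, Program C. Lowest rate is 7.17% → Program B.

Program B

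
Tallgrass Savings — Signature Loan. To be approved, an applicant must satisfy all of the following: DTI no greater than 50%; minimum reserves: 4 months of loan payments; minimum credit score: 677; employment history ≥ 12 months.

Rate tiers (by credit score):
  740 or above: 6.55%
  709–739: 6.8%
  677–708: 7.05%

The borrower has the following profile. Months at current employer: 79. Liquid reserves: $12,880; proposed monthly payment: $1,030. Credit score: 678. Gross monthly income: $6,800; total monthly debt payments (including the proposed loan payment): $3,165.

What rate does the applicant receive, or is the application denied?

Credit score 678 ≥ 677 (meets minimum)
Debt-to-income = 3,165/6,800 = 46.5% — meets 50% limit
Employment 79 ≥ 12 months
Reserves = 12,880/1,030 = 12.5 months ≥ 4
All requirements met. Score 678 falls in the 677–708 tier → 7.05%.

Approved at 7.05%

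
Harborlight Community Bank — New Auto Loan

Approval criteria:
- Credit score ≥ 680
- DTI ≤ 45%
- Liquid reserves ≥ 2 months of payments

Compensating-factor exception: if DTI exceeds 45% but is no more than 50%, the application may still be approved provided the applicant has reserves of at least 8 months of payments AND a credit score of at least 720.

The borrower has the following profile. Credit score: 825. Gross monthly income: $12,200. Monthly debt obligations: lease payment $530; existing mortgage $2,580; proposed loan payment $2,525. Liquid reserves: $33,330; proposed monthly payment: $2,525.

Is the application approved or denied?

Credit score 825 ≥ 680 (meets base)
Total debts = (530 + 2,580 + 2,525) = 5,635. DTI = 5,635/12,200 = 46.2% > 45% — standard DTI limit exceeded.
Reserves: 33,330 ÷ 2,525 = 13.2 months (meets 2-month minimum)
DTI 46.2% is within the 45%–50% exception band; checking compensating factors.
Override check — reserves: 13.2 mo (ok); score: 825 (ok).
Both override conditions satisfied; DTI exception granted.

Approved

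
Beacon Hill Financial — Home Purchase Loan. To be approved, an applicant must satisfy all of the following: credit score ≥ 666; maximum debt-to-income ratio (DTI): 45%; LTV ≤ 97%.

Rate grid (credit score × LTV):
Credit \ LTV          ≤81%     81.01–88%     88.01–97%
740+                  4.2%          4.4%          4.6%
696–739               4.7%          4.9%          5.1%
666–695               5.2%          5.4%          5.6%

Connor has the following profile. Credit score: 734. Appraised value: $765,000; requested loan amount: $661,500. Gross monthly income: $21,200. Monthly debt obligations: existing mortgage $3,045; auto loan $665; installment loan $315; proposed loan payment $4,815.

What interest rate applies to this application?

4.9%

Credit score 734 ≥ 666; Total monthly debts = (3,045 + 665 + 315 + 4,815) = 8,840. DTI: 8,840 ÷ 21,200 = 41.7%, within the 45% cap
LTV = 661,500/765,000 = 86.5% ≤ 97%
Score 734 is in the 696–739 band; LTV 86.5% is in the 81.01–88% band → 4.9%.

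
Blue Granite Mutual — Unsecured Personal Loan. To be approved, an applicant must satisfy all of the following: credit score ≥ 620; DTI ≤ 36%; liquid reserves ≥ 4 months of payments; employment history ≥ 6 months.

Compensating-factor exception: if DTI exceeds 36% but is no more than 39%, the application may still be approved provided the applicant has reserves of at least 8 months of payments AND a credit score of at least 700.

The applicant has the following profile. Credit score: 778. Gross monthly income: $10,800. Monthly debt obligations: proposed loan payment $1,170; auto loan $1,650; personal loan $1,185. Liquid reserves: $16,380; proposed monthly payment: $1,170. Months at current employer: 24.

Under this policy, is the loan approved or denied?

Credit score 778 ≥ 620 (meets base)
Total debts = (1,170 + 1,650 + 1,185) = 4,005. DTI = 4,005/10,800 = 37.1% > 36% — standard DTI limit exceeded.
Reserves: 16,380 ÷ 1,170 = 14.0 months (meets 4-month minimum)
Employment 24 ≥ 6 months
37.1% falls in the override range (36%–39%), so the compensating-factor test applies.
Override check — reserves: 14.0 mo (ok); score: 778 (ok).
Both compensating conditions met → exception applies.

Approved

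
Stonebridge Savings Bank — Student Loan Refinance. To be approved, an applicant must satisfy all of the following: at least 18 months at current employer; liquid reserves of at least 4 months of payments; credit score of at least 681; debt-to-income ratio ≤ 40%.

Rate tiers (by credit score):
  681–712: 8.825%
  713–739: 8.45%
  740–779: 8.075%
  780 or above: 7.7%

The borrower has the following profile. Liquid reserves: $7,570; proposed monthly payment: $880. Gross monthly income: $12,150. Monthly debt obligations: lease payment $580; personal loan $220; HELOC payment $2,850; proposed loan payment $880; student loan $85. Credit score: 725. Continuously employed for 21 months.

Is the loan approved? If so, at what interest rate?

Credit score 725 ≥ 681 (meets minimum)
Liquid reserves cover 7,570/880 = 8.6 months — ≥ 4 required
Employment 21 ≥ 18 months
Total monthly debts = (580 + 220 + 2,850 + 880 + 85) = 4,615. DTI = 4,615/12,150 = 38% ≤ 40%
All requirements met. Score 725 falls in the 713–739 tier → 8.45%.

Approved at 8.45%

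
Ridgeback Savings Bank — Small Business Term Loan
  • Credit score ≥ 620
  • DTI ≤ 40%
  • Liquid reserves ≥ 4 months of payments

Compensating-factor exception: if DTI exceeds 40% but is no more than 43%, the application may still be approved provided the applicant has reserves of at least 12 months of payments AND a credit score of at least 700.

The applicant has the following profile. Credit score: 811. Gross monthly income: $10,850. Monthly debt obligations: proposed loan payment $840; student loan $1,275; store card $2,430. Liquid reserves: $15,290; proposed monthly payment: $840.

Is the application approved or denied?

Approved

Credit score 811 ≥ 620 (meets base)
Total debts = (840 + 1,275 + 2,430) = 4,545. DTI = 4,545/10,850 = 41.9% > 40% — standard DTI limit exceeded.
Reserves: 15,290 ÷ 840 = 18.2 months (meets 4-month minimum)
DTI 41.9% is within the 40%–43% exception band; checking compensating factors.
Reserves 18.2 ≥ 12 months; credit score 811 ≥ 700.
Both override conditions satisfied; DTI exception granted.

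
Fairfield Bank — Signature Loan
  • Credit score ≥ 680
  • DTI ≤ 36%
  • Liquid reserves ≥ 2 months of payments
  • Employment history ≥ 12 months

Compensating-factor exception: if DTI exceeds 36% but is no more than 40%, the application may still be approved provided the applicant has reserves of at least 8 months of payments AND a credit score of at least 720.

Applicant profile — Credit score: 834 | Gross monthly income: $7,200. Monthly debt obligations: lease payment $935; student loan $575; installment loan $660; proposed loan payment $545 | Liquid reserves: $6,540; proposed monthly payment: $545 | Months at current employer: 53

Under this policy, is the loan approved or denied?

Approved

Credit score 834 ≥ 680 (meets base)
Total debts = (935 + 575 + 660 + 545) = 2,715. DTI = 2,715/7,200 = 37.7% > 36% — standard DTI limit exceeded.
Reserves: 6,540 ÷ 545 = 12.0 months (meets 2-month minimum)
Employment 53 ≥ 12 months
37.7% falls in the override range (36%–40%), so the compensating-factor test applies.
Reserves 12.0 ≥ 8 months; credit score 834 ≥ 720.
Both compensating conditions met → exception applies.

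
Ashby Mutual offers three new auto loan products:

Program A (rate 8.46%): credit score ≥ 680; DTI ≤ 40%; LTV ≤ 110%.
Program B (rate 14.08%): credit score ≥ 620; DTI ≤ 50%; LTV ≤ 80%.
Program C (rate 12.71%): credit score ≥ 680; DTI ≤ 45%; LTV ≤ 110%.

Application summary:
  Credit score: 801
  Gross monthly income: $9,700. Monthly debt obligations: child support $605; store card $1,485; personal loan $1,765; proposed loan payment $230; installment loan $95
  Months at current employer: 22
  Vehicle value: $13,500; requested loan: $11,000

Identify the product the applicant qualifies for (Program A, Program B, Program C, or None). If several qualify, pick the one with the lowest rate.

Program C

Total debts = (605 + 1,485 + 1,765 + 230 + 95) = 4,180; DTI = 4,180/9,700 = 43.1%.
LTV = 11,000/13,500 = 81.5%.
Program A: score 801 ≥ 680; DTI 43.1% > 40%; LTV 81.5% ≤ 110% → does not qualify.
Program B: score 801 ≥ 620; DTI 43.1% ≤ 50%; LTV 81.5% > 80% → does not qualify.
Program C: score 801 ≥ 680; DTI 43.1% ≤ 45%; LTV 81.5% ≤ 110% → qualifies.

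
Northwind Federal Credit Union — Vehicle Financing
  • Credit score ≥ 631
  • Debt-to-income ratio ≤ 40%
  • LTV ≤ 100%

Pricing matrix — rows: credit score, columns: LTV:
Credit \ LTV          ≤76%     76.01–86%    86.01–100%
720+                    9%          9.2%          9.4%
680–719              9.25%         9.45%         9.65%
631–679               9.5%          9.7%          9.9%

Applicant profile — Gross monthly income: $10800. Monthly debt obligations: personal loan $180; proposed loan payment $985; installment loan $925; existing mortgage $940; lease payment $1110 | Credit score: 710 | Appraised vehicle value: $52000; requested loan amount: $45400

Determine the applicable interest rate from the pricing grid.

Credit score 710 ≥ 631; Total monthly debts = (180 + 985 + 925 + 940 + 1,110) = 4,140. Debt-to-income = 4,140/10,800 = 38.3% — meets 40% limit
Loan-to-value = 45,400/52,000 = 87.3% — pass (100% max)
Credit 710 → row 680–719; LTV 87.3% → column 86.01–100%. Grid cell → 9.65%.

9.65%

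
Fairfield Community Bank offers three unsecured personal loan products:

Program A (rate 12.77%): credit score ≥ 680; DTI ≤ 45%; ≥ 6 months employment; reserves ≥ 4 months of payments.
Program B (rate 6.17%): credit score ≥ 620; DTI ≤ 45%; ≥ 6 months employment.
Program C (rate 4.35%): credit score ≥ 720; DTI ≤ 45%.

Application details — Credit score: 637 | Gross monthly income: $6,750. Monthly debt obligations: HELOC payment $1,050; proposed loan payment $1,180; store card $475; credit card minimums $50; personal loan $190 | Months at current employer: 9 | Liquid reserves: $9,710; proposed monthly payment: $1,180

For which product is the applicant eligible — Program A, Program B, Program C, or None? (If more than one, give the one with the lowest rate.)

Total debts = (1,050 + 1,180 + 475 + 50 + 190) = 2,945; DTI = 2,945/6,750 = 43.6%.
Reserves = 9,710/1,180 = 8.2 months.
Program A: score 637 < 680; DTI 43.6% ≤ 45%; employment 9 ≥ 6 mo; reserves 8.2 ≥ 4 mo → does not qualify.
Program B: score 637 ≥ 620; DTI 43.6% ≤ 45%; employment 9 ≥ 6 mo → qualifies.
Program C: score 637 < 720; DTI 43.6% ≤ 45% → does not qualify.

Program B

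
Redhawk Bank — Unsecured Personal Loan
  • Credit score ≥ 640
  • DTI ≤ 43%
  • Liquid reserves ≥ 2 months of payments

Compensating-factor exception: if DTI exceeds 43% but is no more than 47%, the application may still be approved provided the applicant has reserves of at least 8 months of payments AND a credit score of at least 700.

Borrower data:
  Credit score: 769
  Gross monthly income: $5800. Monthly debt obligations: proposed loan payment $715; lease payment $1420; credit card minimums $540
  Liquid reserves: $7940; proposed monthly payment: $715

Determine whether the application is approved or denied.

Credit score 769 ≥ 640 (meets base)
Total debts = (715 + 1,420 + 540) = 2,675. DTI = 2,675/5,800 = 46.1% > 43% — standard DTI limit exceeded.
Liquid reserves cover 7,940/715 = 11.1 months — ≥ 2 required
DTI 46.1% is within the 43%–47% exception band; checking compensating factors.
Override check — reserves: 11.1 mo (ok); score: 769 (ok).
Both override conditions satisfied; DTI exception granted.

Approved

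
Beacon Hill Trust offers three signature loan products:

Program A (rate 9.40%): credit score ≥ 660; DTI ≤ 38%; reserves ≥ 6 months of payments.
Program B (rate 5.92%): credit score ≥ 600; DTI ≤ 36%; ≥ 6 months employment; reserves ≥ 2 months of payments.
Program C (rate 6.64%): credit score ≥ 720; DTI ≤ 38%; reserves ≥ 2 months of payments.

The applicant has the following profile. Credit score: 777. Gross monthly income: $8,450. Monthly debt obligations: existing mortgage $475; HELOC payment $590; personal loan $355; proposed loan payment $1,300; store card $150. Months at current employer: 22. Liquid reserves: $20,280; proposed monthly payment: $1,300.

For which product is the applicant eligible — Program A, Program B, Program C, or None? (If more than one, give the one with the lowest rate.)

Total debts = (475 + 590 + 355 + 1,300 + 150) = 2,870; DTI = 2,870/8,450 = 34%.
Reserves = 20,280/1,300 = 15.6 months.
Program A: score 777 ≥ 660; DTI 34% ≤ 38%; reserves 15.6 ≥ 6 mo → qualifies.
Program B: score 777 ≥ 600; DTI 34% ≤ 36%; employment 22 ≥ 6 mo; reserves 15.6 ≥ 2 mo → qualifies.
Program C: score 777 ≥ 720; DTI 34% ≤ 38%; reserves 15.6 ≥ 2 mo → qualifies.
Qualifying: Program A, Program B, Program C. Lowest rate is 5.92% → Program B.

Program B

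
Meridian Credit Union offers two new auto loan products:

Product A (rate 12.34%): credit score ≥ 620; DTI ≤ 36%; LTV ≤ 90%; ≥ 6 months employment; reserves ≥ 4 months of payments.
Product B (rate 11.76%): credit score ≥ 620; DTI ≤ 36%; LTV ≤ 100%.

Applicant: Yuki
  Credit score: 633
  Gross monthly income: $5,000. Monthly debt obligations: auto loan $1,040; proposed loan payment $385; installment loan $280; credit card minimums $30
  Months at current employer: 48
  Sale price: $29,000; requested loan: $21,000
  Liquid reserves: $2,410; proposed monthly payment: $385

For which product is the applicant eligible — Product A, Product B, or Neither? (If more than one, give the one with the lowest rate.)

Total debts = (1,040 + 385 + 280 + 30) = 1,735; DTI = 1,735/5,000 = 34.7%.
LTV = 21,000/29,000 = 72.4%.
Reserves = 2,410/385 = 6.3 months.
Product A: score 633 ≥ 620; DTI 34.7% ≤ 36%; LTV 72.4% ≤ 90%; employment 48 ≥ 6 mo; reserves 6.3 ≥ 4 mo → qualifies.
Product B: score 633 ≥ 620; DTI 34.7% ≤ 36%; LTV 72.4% ≤ 100% → qualifies.
Qualifying: Product A, Product B. Lowest rate is 11.76% → Product B.

Product B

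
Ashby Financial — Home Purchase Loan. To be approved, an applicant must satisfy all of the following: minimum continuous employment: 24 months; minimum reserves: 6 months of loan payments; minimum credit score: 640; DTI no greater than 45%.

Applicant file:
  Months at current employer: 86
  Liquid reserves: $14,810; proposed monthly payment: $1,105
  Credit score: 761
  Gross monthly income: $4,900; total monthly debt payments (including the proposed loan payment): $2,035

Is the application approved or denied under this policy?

Approved

Employment 86 ≥ 24 months
Reserves: 14,810 ÷ 1,105 = 13.4 months (meets 6-month minimum)
Credit score 761 ≥ 640 (meets)
DTI: 2,035 ÷ 4,900 = 41.5%, within the 45% cap
All criteria satisfied.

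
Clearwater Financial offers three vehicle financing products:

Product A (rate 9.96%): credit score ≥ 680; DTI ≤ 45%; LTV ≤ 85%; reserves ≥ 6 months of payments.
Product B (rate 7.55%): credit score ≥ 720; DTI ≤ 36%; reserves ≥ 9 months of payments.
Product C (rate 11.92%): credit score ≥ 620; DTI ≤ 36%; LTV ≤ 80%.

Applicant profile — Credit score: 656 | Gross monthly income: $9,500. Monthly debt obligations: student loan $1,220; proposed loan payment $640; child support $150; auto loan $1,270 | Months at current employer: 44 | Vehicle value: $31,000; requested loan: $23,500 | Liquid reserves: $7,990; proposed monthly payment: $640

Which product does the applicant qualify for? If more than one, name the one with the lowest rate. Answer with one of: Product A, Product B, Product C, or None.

Product C

Total debts = (1,220 + 640 + 150 + 1,270) = 3,280; DTI = 3,280/9,500 = 34.5%.
LTV = 23,500/31,000 = 75.8%.
Reserves = 7,990/640 = 12.5 months.
Product A: score 656 < 680; DTI 34.5% ≤ 45%; LTV 75.8% ≤ 85%; reserves 12.5 ≥ 6 mo → does not qualify.
Product B: score 656 < 720; DTI 34.5% ≤ 36%; reserves 12.5 ≥ 9 mo → does not qualify.
Product C: score 656 ≥ 620; DTI 34.5% ≤ 36%; LTV 75.8% ≤ 80% → qualifies.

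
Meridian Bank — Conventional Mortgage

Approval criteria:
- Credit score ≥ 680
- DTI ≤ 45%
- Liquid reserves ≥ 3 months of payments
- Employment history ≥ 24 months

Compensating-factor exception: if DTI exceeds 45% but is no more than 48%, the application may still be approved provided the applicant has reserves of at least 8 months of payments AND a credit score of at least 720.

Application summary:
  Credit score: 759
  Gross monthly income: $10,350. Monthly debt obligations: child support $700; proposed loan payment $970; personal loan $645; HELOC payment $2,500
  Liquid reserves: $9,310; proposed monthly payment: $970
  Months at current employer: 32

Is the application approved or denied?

Approved

Credit score 759 ≥ 680 (meets base)
Total debts = (700 + 970 + 645 + 2,500) = 4,815. DTI = 4,815/10,350 = 46.5% > 45% — standard DTI limit exceeded.
Reserves = 9,310/970 = 9.6 months ≥ 3
Employment 32 ≥ 24 months
46.5% falls in the override range (45%–48%), so the compensating-factor test applies.
Override check — reserves: 9.6 mo (ok); score: 759 (ok).
Both override conditions satisfied; DTI exception granted.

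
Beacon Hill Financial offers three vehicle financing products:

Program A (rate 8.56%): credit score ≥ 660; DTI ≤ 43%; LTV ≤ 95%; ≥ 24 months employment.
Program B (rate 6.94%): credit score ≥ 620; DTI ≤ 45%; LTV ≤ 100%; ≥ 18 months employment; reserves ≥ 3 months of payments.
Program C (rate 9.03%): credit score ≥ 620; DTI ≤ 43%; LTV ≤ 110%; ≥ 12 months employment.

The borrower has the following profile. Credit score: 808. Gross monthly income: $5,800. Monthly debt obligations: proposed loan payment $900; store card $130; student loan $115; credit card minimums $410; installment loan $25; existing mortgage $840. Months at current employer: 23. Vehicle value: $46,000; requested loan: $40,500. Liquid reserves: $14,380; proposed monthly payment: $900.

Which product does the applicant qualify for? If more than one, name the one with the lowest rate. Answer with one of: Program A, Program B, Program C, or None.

Total debts = (900 + 130 + 115 + 410 + 25 + 840) = 2,420; DTI = 2,420/5,800 = 41.7%.
LTV = 40,500/46,000 = 88%.
Reserves = 14,380/900 = 16.0 months.
Program A: score 808 ≥ 660; DTI 41.7% ≤ 43%; LTV 88% ≤ 95%; employment 23 < 24 mo → does not qualify.
Program B: score 808 ≥ 620; DTI 41.7% ≤ 45%; LTV 88% ≤ 100%; employment 23 ≥ 18 mo; reserves 16.0 ≥ 3 mo → qualifies.
Program C: score 808 ≥ 620; DTI 41.7% ≤ 43%; LTV 88% ≤ 110%; employment 23 ≥ 12 mo → qualifies.
Qualifying: Program B, Program C. Lowest rate is 6.94% → Program B.

Program B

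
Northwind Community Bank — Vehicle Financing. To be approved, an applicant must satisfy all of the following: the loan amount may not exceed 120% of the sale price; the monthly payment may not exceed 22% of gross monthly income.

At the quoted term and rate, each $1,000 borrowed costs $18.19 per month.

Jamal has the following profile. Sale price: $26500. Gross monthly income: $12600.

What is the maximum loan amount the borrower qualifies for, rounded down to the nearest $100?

Payment cap: 22% × $12,600 = $2,772/month.
At $18.19 per $1,000, that supports 2,772/18.19 × 1,000 ≈ $152,391 → $152,300.
LTV cap: 120% × $26,500 = $31,800 → $31,800.
Binding constraint: loan-to-value.

$31,800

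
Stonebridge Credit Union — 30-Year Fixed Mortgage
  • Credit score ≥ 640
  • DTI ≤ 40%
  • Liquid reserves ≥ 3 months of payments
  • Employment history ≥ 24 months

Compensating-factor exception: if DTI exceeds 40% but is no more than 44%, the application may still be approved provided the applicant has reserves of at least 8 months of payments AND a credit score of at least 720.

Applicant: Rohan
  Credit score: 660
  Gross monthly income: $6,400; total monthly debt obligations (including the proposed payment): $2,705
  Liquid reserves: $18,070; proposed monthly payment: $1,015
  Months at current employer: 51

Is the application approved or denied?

Denied

Credit score 660 ≥ 640 (meets base)
DTI: 2,705 ÷ 6,400 = 42.3%, over the 40% base limit.
Liquid reserves cover 18,070/1,015 = 17.8 months — ≥ 3 required
Employment 51 ≥ 24 months
DTI 42.3% is within the 40%–44% exception band; checking compensating factors.
Override check — reserves: 17.8 mo (ok); score: 660 (below 720).
Override conditions not both satisfied; exception does not apply.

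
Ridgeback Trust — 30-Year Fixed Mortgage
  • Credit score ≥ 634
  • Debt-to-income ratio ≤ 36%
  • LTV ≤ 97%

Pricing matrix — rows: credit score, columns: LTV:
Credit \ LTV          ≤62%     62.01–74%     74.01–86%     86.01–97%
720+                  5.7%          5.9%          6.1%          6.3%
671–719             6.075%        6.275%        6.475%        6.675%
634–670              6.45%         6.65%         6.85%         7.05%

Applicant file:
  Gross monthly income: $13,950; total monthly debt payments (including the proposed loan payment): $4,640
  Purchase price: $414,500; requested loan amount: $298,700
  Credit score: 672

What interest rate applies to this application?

6.275%

Credit score 672 ≥ 634; Debt-to-income = 4,640/13,950 = 33.3% — meets 36% limit
Loan-to-value = 298,700/414,500 = 72.1% — pass (97% max)
Row: 672 falls in 671–719. Column: 72.1% falls in 62.01–74%. Rate = 6.275%.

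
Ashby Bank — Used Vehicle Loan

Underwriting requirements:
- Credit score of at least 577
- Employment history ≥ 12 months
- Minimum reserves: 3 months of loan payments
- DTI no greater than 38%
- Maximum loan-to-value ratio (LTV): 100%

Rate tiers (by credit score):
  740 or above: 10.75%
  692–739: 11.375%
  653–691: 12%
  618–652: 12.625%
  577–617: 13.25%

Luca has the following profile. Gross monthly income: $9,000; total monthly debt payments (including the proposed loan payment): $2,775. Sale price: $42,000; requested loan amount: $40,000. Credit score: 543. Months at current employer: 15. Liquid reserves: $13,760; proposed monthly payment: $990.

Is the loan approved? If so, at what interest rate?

Credit score 543 < 577 (below minimum)
Employment 15 ≥ 12 months
Liquid reserves cover 13,760/990 = 13.9 months — ≥ 3 required
LTV: 40,000 ÷ 42,000 = 95.2%, within 100% cap
DTI = 2,775/9,000 = 30.8% ≤ 38%
Not all requirements met → denied.

Denied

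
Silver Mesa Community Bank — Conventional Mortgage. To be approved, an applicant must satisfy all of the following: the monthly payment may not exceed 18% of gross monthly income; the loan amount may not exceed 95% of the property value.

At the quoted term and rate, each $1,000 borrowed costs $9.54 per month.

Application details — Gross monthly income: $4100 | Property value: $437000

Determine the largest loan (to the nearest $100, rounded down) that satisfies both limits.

$77,300

Payment cap: 18% × $4,100 = $738/month.
At $9.54 per $1,000, that supports 738/9.54 × 1,000 ≈ $77,358 → $77,300.
LTV cap: 95% × $437,000 = $415,150 → $415,100.
Binding constraint: payment-to-income.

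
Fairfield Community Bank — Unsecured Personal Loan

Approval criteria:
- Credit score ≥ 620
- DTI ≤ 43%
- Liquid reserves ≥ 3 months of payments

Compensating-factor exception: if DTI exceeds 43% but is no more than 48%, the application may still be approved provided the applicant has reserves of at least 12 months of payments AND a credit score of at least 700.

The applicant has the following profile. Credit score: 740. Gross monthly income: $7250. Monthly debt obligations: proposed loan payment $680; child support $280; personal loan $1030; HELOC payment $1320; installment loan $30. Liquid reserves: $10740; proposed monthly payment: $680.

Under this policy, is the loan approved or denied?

Approved

Credit score 740 ≥ 620 (meets base)
Total debts = (680 + 280 + 1,030 + 1,320 + 30) = 3,340. DTI = 3,340/7,250 = 46.1% > 43% — standard DTI limit exceeded.
Reserves: 10,740 ÷ 680 = 15.8 months (meets 3-month minimum)
DTI 46.1% is within the 43%–48% exception band; checking compensating factors.
Override check — reserves: 15.8 mo (ok); score: 740 (ok).
Both override conditions satisfied; DTI exception granted.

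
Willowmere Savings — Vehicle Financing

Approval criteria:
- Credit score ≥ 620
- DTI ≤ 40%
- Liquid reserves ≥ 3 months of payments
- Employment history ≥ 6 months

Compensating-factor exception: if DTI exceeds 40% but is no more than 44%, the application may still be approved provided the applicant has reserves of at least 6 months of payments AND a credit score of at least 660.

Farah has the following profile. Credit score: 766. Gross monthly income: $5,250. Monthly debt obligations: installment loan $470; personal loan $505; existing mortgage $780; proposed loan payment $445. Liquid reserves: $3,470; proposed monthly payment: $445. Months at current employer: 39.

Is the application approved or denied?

Credit score 766 ≥ 620 (meets base)
Total debts = (470 + 505 + 780 + 445) = 2,200. DTI: 2,200 ÷ 5,250 = 41.9%, over the 40% base limit.
Reserves: 3,470 ÷ 445 = 7.8 months (meets 3-month minimum)
Employment 39 ≥ 6 months
41.9% falls in the override range (40%–44%), so the compensating-factor test applies.
Override check — reserves: 7.8 mo (ok); score: 766 (ok).
Both override conditions satisfied; DTI exception granted.

Approved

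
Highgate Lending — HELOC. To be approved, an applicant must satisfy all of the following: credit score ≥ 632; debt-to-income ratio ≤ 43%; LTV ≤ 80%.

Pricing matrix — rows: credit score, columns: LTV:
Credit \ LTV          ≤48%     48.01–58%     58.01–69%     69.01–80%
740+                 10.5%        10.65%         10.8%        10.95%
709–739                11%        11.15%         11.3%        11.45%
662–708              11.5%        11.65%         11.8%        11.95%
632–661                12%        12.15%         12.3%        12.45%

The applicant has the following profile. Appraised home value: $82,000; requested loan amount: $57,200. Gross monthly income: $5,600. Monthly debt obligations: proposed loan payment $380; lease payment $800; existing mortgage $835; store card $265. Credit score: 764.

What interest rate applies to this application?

Credit score 764 ≥ 632; Total monthly debts = (380 + 800 + 835 + 265) = 2,280. DTI: 2,280 ÷ 5,600 = 40.7%, within the 43% cap
LTV: 57,200 ÷ 82,000 = 69.8%, within 80% cap
Row: 764 falls in 740+. Column: 69.8% falls in 69.01–80%. Rate = 10.95%.

10.95%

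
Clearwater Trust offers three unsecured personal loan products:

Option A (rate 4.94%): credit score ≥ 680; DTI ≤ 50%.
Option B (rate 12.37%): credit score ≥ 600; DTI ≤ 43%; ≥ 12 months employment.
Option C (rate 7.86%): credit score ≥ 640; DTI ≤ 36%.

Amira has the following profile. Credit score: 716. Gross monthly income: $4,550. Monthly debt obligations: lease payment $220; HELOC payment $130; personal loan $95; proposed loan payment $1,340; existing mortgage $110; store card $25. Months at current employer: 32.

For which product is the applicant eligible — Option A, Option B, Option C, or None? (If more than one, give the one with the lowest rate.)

Option A

Total debts = (220 + 130 + 95 + 1,340 + 110 + 25) = 1,920; DTI = 1,920/4,550 = 42.2%.
Option A: score 716 ≥ 680; DTI 42.2% ≤ 50% → qualifies.
Option B: score 716 ≥ 600; DTI 42.2% ≤ 43%; employment 32 ≥ 12 mo → qualifies.
Option C: score 716 ≥ 640; DTI 42.2% > 36% → does not qualify.
Qualifying: Option A, Option B. Lowest rate is 4.94% → Option A.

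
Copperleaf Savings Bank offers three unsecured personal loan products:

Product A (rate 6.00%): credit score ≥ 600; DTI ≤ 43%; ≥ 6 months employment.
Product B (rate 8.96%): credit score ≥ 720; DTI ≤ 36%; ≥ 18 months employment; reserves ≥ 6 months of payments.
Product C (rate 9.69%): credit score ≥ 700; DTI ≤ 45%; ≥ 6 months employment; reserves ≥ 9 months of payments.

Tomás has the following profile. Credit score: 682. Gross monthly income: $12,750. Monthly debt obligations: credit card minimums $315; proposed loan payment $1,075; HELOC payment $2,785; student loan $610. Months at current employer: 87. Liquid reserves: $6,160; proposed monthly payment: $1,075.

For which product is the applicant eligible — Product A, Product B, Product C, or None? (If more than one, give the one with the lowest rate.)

Total debts = (315 + 1,075 + 2,785 + 610) = 4,785; DTI = 4,785/12,750 = 37.5%.
Reserves = 6,160/1,075 = 5.7 months.
Product A: score 682 ≥ 600; DTI 37.5% ≤ 43%; employment 87 ≥ 6 mo → qualifies.
Product B: score 682 < 720; DTI 37.5% > 36%; employment 87 ≥ 18 mo; reserves 5.7 < 6 mo → does not qualify.
Product C: score 682 < 700; DTI 37.5% ≤ 45%; employment 87 ≥ 6 mo; reserves 5.7 < 9 mo → does not qualify.

Product A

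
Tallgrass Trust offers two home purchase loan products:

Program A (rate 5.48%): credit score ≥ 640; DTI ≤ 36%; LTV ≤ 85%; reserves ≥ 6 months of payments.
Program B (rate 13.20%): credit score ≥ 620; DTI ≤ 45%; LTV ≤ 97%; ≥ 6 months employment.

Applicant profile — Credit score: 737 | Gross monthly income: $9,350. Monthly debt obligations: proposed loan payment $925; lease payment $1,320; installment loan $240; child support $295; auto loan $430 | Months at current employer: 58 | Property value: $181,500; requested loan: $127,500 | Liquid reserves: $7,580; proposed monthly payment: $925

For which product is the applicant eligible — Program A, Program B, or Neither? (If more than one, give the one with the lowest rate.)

Total debts = (925 + 1,320 + 240 + 295 + 430) = 3,210; DTI = 3,210/9,350 = 34.3%.
LTV = 127,500/181,500 = 70.2%.
Reserves = 7,580/925 = 8.2 months.
Program A: score 737 ≥ 640; DTI 34.3% ≤ 36%; LTV 70.2% ≤ 85%; reserves 8.2 ≥ 6 mo → qualifies.
Program B: score 737 ≥ 620; DTI 34.3% ≤ 45%; LTV 70.2% ≤ 97%; employment 58 ≥ 6 mo → qualifies.
Qualifying: Program A, Program B. Lowest rate is 5.48% → Program A.

Program A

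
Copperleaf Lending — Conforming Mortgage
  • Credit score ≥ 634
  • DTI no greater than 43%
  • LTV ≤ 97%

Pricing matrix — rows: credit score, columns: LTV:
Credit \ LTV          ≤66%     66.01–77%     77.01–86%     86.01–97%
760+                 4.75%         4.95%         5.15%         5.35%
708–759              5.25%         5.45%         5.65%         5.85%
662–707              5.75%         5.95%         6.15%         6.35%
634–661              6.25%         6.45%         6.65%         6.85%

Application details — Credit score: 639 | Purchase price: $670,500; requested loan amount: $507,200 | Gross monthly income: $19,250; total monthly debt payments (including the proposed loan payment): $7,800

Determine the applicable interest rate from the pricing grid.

Credit score 639 ≥ 634; DTI: 7,800 ÷ 19,250 = 40.5%, within the 43% cap
LTV = 507,200/670,500 = 75.6% ≤ 97%
Credit 639 → row 634–661; LTV 75.6% → column 66.01–77%. Grid cell → 6.45%.

6.45%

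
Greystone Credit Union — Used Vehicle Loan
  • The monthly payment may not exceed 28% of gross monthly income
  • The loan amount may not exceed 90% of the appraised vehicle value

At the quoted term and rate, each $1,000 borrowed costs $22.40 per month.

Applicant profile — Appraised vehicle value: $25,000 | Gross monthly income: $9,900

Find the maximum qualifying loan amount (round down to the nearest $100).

Payment cap: 28% × $9,900 = $2,772/month.
At $22.40 per $1,000, that supports 2,772/22.40 × 1,000 ≈ $123,750 → $123,700.
LTV cap: 90% × $25,000 = $22,500 → $22,500.
Binding constraint: loan-to-value.

$22,500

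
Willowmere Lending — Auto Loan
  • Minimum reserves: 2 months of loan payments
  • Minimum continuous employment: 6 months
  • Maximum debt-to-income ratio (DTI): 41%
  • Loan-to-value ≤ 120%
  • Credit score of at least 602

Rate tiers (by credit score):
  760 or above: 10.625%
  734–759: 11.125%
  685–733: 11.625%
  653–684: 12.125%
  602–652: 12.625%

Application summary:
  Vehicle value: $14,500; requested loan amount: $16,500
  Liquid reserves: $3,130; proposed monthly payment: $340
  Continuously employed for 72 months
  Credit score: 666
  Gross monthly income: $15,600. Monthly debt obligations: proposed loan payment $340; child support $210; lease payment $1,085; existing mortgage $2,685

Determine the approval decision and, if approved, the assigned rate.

Approved at 12.125%

Credit score 666 ≥ 602 (meets minimum)
Employment 72 ≥ 6 months
Reserves = 3,130/340 = 9.2 months ≥ 2
Total monthly debts = (340 + 210 + 1,085 + 2,685) = 4,320. Debt-to-income = 4,320/15,600 = 27.7% — meets 41% limit
LTV = 16,500/14,500 = 113.8% ≤ 120%
All requirements met. Score 666 falls in the 653–684 tier → 12.125%.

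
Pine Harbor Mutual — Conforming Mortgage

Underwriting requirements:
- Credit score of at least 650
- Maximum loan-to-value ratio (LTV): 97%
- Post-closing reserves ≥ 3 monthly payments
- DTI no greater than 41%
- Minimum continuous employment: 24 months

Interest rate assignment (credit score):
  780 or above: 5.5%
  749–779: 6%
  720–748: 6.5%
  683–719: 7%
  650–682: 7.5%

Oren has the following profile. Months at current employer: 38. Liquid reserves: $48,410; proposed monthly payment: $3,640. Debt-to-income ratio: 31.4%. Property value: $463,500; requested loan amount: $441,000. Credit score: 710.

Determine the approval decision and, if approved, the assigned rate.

Credit score 710 ≥ 650 (meets minimum)
LTV = 441,000/463,500 = 95.1% ≤ 97%
Employment 38 ≥ 24 months
DTI 31.4% is within the 41% limit
Liquid reserves cover 48,410/3,640 = 13.3 months — ≥ 3 required
All requirements met. Score 710 falls in the 683–719 tier → 7%.

Approved at 7%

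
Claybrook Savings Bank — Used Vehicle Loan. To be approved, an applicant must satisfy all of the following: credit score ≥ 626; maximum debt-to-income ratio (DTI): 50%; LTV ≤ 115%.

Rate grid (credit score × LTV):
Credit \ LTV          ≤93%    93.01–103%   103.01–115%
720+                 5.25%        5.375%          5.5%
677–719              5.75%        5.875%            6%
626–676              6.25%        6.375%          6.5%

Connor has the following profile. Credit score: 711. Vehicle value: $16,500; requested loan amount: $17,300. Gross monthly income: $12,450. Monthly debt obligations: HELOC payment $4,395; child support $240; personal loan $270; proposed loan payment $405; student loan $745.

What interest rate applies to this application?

Credit score 711 ≥ 626; Total monthly debts = (4,395 + 240 + 270 + 405 + 745) = 6,055. Debt-to-income = 6,055/12,450 = 48.6% — meets 50% limit
LTV: 17,300 ÷ 16,500 = 104.8%, within 115% cap
Row: 711 falls in 677–719. Column: 104.8% falls in 103.01–115%. Rate = 6%.

6%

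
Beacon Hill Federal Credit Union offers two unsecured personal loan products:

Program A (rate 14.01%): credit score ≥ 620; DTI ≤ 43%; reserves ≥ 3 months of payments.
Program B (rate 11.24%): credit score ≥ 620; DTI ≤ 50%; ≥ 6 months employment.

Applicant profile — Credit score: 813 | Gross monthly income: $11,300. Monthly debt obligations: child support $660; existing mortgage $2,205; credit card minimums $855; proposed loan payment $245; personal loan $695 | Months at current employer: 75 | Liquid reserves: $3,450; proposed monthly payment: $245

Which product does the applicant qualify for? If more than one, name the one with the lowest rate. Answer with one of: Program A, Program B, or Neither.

Total debts = (660 + 2,205 + 855 + 245 + 695) = 4,660; DTI = 4,660/11,300 = 41.2%.
Reserves = 3,450/245 = 14.1 months.
Program A: score 813 ≥ 620; DTI 41.2% ≤ 43%; reserves 14.1 ≥ 3 mo → qualifies.
Program B: score 813 ≥ 620; DTI 41.2% ≤ 50%; employment 75 ≥ 6 mo → qualifies.
Qualifying: Program A, Program B. Lowest rate is 11.24% → Program B.

Program B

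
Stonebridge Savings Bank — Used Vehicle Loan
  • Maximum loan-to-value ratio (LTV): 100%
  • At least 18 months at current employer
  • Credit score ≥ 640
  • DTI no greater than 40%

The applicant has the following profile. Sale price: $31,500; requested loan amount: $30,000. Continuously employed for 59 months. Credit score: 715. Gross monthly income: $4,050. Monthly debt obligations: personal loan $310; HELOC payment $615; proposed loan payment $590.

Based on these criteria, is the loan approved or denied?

Approved

Loan-to-value = 30,000/31,500 = 95.2% — pass (100% max)
Employment 59 ≥ 18 months
Credit score 715 ≥ 640 (meets)
Total monthly debts = (310 + 615 + 590) = 1,515. Debt-to-income = 1,515/4,050 = 37.4% — meets 40% limit
All criteria satisfied.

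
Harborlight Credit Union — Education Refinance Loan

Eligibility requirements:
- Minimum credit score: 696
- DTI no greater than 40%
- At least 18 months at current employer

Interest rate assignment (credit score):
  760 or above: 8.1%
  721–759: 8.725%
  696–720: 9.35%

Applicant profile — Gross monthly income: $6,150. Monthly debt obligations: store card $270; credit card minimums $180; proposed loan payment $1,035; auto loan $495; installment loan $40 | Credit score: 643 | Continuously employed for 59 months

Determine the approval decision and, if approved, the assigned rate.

Credit score 643 < 696 (below minimum)
Total monthly debts = (270 + 180 + 1,035 + 495 + 40) = 2,020. DTI = 2,020/6,150 = 32.8% ≤ 40%
Employment 59 ≥ 18 months
Not all requirements met → denied.

Denied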